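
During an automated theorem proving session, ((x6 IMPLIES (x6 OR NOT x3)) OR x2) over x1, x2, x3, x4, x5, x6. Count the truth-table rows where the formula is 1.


Formula: ((x6 IMPLIES (x6 OR NOT x3)) OR x2) over 6 vars (64 rows)
Evaluate each row (x1, x2, x3, x4, x5, x6 as bits, MSB first):
  row 0 [000000]: ((0 IMPLIES (0 OR NOT 0)) OR 0) -> 1
  row 1 [000001]: ((1 IMPLIES (1 OR NOT 0)) OR 0) -> 1
  row 2 [000010]: ((0 IMPLIES (0 OR NOT 0)) OR 0) -> 1
  row 3 [000011]: ((1 IMPLIES (1 OR NOT 0)) OR 0) -> 1
  row 4 [000100]: ((0 IMPLIES (0 OR NOT 0)) OR 0) -> 1
  (every remaining row is evaluated the same way; all 64 results are listed next)
Full result column, 8 rows per line (x1,x2,x3 fixed per line; x4,x5,x6 runs 000..111 left to right):
  rows 0-7 [x1,x2,x3=000]: 11111111  (ones: 8)
  rows 8-15 [x1,x2,x3=001]: 11111111  (ones: 8)
  rows 16-23 [x1,x2,x3=010]: 11111111  (ones: 8)
  rows 24-31 [x1,x2,x3=011]: 11111111  (ones: 8)
  rows 32-39 [x1,x2,x3=100]: 11111111  (ones: 8)
  rows 40-47 [x1,x2,x3=101]: 11111111  (ones: 8)
  rows 48-55 [x1,x2,x3=110]: 11111111  (ones: 8)
  rows 56-63 [x1,x2,x3=111]: 11111111  (ones: 8)
Count of 1-rows = 8+8+8+8+8+8+8+8 = 64

64


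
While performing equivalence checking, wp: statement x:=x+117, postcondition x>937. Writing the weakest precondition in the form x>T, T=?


Formula: wp(x:=E, P) = P[E/x] (substitute E for x in postcondition)
Step 1: Postcondition: x>937
Step 2: Substitute x+117 for x: x+117>937
Step 3: Solve for x: x > 937-117 = 820

820


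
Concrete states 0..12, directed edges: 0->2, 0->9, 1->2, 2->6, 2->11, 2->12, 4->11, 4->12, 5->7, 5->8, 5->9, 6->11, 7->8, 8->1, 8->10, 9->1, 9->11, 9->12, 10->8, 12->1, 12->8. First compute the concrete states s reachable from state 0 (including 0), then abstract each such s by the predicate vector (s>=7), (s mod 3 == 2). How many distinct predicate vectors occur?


BFS from 0:
Concrete reachable: {0, 1, 2, 6, 8, 9, 10, 11, 12}
Abstract via predicates (s>=7), (s mod 3 == 2):
  (0,0) <- {0, 1, 6}
  (0,1) <- {2}
  (1,0) <- {9, 10, 12}
  (1,1) <- {8, 11}
Distinct abstract states = 4

4


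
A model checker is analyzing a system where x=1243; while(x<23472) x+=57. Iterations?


Step 1: x goes from 1243 toward 23472 by 57; the body runs while x<23472, so iterations = ceil((bound-start)/step)
Step 2: Distance=22229
Step 3: ceil(22229/57)=390

390


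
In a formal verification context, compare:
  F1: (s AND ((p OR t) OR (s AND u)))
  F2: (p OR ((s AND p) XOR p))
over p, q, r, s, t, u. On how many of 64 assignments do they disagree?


F1 = (s AND ((p OR t) OR (s AND u)))
F2 = (p OR ((s AND p) XOR p))
Evaluate both on each of 64 rows (bits = p,q,r,s,t,u):
  row 0 [000000]: F1=0 F2=0 -> 0
  row 1 [000001]: F1=0 F2=0 -> 0
  row 2 [000010]: F1=0 F2=0 -> 0
  row 3 [000011]: F1=0 F2=0 -> 0
  row 4 [000100]: F1=0 F2=0 -> 0
  (every remaining row is evaluated the same way; all 64 results are listed next)
Full result column, 8 rows per line (p,q,r fixed per line; s,t,u runs 000..111 left to right):
  rows 0-7 [p,q,r=000]: 00000111  (ones: 3)
  rows 8-15 [p,q,r=001]: 00000111  (ones: 3)
  rows 16-23 [p,q,r=010]: 00000111  (ones: 3)
  rows 24-31 [p,q,r=011]: 00000111  (ones: 3)
  rows 32-39 [p,q,r=100]: 11110000  (ones: 4)
  rows 40-47 [p,q,r=101]: 11110000  (ones: 4)
  rows 48-55 [p,q,r=110]: 11110000  (ones: 4)
  rows 56-63 [p,q,r=111]: 11110000  (ones: 4)
Disagreements = 3+3+3+3+4+4+4+4 = 28

28


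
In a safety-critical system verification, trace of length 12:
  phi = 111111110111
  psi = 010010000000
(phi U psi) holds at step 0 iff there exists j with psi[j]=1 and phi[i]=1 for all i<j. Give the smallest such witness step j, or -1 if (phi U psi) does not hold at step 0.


(phi U psi) at 0: need smallest j with psi[j]=1 and phi[i]=1 for all i in [0,j).
Scan from step 0:
  step 0: phi=1, psi=0 -> continue
  step 1: psi=1 and phi held for [0,1) -> witness found
Witness step = 1

1


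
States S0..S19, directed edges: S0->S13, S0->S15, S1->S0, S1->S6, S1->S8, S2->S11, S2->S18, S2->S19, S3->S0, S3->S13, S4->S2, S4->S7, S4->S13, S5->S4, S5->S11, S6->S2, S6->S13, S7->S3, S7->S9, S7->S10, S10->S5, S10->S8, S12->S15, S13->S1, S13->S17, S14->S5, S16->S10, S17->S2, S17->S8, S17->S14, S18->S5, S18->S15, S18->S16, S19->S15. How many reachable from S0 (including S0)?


BFS from S0:
  layer 0: {S0}
  layer 1: {S13, S15}
  layer 2: {S1, S17}
  layer 3: {S2, S6, S8, S14}
  layer 4: {S5, S11, S18, S19}
  layer 5: {S4, S16}
  layer 6: {S7, S10}
  layer 7: {S3, S9}
Reachable set: {S0, S1, S2, S3, S4, S5, S6, S7, S8, S9, S10, S11, S13, S14, S15, S16, S17, S18, S19}
Count = 19

19


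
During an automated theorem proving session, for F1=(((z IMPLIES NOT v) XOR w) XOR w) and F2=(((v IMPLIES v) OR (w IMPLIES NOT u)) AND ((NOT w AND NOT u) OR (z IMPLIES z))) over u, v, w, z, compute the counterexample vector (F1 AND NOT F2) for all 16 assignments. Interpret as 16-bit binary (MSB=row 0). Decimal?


F1 = (((z IMPLIES NOT v) XOR w) XOR w)
F2 = (((v IMPLIES v) OR (w IMPLIES NOT u)) AND ((NOT w AND NOT u) OR (z IMPLIES z)))
Counterexample to F1=>F2 is where F1=1 and F2=0.
Evaluate each row (bits = u,v,w,z, MSB first):
  row 0 [0000]: F1=1 F2=1 -> F1&~F2 -> 0
  row 1 [0001]: F1=1 F2=1 -> F1&~F2 -> 0
  row 2 [0010]: F1=1 F2=1 -> F1&~F2 -> 0
  row 3 [0011]: F1=1 F2=1 -> F1&~F2 -> 0
  row 4 [0100]: F1=1 F2=1 -> F1&~F2 -> 0
  row 5 [0101]: F1=0 F2=1 -> F1&~F2 -> 0
  row 6 [0110]: F1=1 F2=1 -> F1&~F2 -> 0
  row 7 [0111]: F1=0 F2=1 -> F1&~F2 -> 0
  row 8 [1000]: F1=1 F2=1 -> F1&~F2 -> 0
  row 9 [1001]: F1=1 F2=1 -> F1&~F2 -> 0
  row 10 [1010]: F1=1 F2=1 -> F1&~F2 -> 0
  row 11 [1011]: F1=1 F2=1 -> F1&~F2 -> 0
  row 12 [1100]: F1=1 F2=1 -> F1&~F2 -> 0
  row 13 [1101]: F1=0 F2=1 -> F1&~F2 -> 0
  row 14 [1110]: F1=1 F2=1 -> F1&~F2 -> 0
  row 15 [1111]: F1=0 F2=1 -> F1&~F2 -> 0
Full result column, 4 rows per line (u,v fixed per line; w,z runs 00..11 left to right):
  rows 0-3 [u,v=00]: 0000  = hex 0
  rows 4-7 [u,v=01]: 0000  = hex 0
  rows 8-11 [u,v=10]: 0000  = hex 0
  rows 12-15 [u,v=11]: 0000  = hex 0
Counterexample vector (row 0 .. row 15) = 0000000000000000
Output column grouped in 4s = 0000 0000 0000 0000 = 0x0000
Convert to decimal digit by digit (value = value*16 + digit):
  0 -> 0
  0*16 + 0 = 0
  0*16 + 0 = 0
  0*16 + 0 = 0
Decimal = 0

0


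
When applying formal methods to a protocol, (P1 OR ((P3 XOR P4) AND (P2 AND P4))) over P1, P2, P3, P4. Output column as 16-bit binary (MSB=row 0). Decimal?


Formula: (P1 OR ((P3 XOR P4) AND (P2 AND P4))) over P1, P2, P3, P4 (16 rows)
Evaluate each row (bits = P1,P2,P3,P4, MSB first):
  row 0 [0000]: (0 OR ((0 XOR 0) AND (0 AND 0))) -> 0
  row 1 [0001]: (0 OR ((0 XOR 1) AND (0 AND 1))) -> 0
  row 2 [0010]: (0 OR ((1 XOR 0) AND (0 AND 0))) -> 0
  row 3 [0011]: (0 OR ((1 XOR 1) AND (0 AND 1))) -> 0
  row 4 [0100]: (0 OR ((0 XOR 0) AND (1 AND 0))) -> 0
  row 5 [0101]: (0 OR ((0 XOR 1) AND (1 AND 1))) -> 1
  row 6 [0110]: (0 OR ((1 XOR 0) AND (1 AND 0))) -> 0
  row 7 [0111]: (0 OR ((1 XOR 1) AND (1 AND 1))) -> 0
  row 8 [1000]: (1 OR ((0 XOR 0) AND (0 AND 0))) -> 1
  row 9 [1001]: (1 OR ((0 XOR 1) AND (0 AND 1))) -> 1
  row 10 [1010]: (1 OR ((1 XOR 0) AND (0 AND 0))) -> 1
  row 11 [1011]: (1 OR ((1 XOR 1) AND (0 AND 1))) -> 1
  row 12 [1100]: (1 OR ((0 XOR 0) AND (1 AND 0))) -> 1
  row 13 [1101]: (1 OR ((0 XOR 1) AND (1 AND 1))) -> 1
  row 14 [1110]: (1 OR ((1 XOR 0) AND (1 AND 0))) -> 1
  row 15 [1111]: (1 OR ((1 XOR 1) AND (1 AND 1))) -> 1
Full result column, 4 rows per line (P1,P2 fixed per line; P3,P4 runs 00..11 left to right):
  rows 0-3 [P1,P2=00]: 0000  = hex 0
  rows 4-7 [P1,P2=01]: 0100  = hex 4
  rows 8-11 [P1,P2=10]: 1111  = hex F
  rows 12-15 [P1,P2=11]: 1111  = hex F
Output column (row 0 .. row 15) = 0000010011111111
Output column grouped in 4s = 0000 0100 1111 1111 = 0x04FF
Convert to decimal digit by digit (value = value*16 + digit):
  0 -> 0
  0*16 + 4 = 4
  4*16 + 15 (F) = 79
  79*16 + 15 (F) = 1279
Decimal = 1279

1279


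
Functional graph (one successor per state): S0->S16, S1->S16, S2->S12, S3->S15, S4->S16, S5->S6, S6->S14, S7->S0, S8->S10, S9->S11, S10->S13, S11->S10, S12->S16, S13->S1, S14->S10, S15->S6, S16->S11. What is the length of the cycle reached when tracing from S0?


Trace from S0 until a state repeats:
  S0 -> S16 -> S11 -> S10 -> S13 -> S1 -> S16
S16 first seen at step 1, revisited at step 6.
Cycle length = 6 - 1 = 5

5


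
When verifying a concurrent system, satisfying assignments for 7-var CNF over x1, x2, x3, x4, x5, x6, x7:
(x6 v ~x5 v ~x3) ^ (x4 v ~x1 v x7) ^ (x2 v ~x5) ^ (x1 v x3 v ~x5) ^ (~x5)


CNF with 5 clauses over 7 vars (128 assignments).
An assignment satisfies CNF iff every clause has >=1 true literal.
Check each row (bits = x1,x2,x3,x4,x5,x6,x7; clause T/F shown):
  row 0 [0000000]: clauses=TTTTT -> 1
  row 1 [0000001]: clauses=TTTTT -> 1
  row 2 [0000010]: clauses=TTTTT -> 1
  row 3 [0000011]: clauses=TTTTT -> 1
  row 4 [0000100]: clauses=TTFFF -> 0
  (every remaining row is evaluated the same way; all 128 results are listed next)
Full result column, 8 rows per line (x1,x2,x3,x4 fixed per line; x5,x6,x7 runs 000..111 left to right):
  rows 0-7 [x1,x2,x3,x4=0000]: 11110000  (ones: 4)
  rows 8-15 [x1,x2,x3,x4=0001]: 11110000  (ones: 4)
  rows 16-23 [x1,x2,x3,x4=0010]: 11110000  (ones: 4)
  rows 24-31 [x1,x2,x3,x4=0011]: 11110000  (ones: 4)
  rows 32-39 [x1,x2,x3,x4=0100]: 11110000  (ones: 4)
  rows 40-47 [x1,x2,x3,x4=0101]: 11110000  (ones: 4)
  rows 48-55 [x1,x2,x3,x4=0110]: 11110000  (ones: 4)
  rows 56-63 [x1,x2,x3,x4=0111]: 11110000  (ones: 4)
  rows 64-71 [x1,x2,x3,x4=1000]: 01010000  (ones: 2)
  rows 72-79 [x1,x2,x3,x4=1001]: 11110000  (ones: 4)
  rows 80-87 [x1,x2,x3,x4=1010]: 01010000  (ones: 2)
  rows 88-95 [x1,x2,x3,x4=1011]: 11110000  (ones: 4)
  rows 96-103 [x1,x2,x3,x4=1100]: 01010000  (ones: 2)
  rows 104-111 [x1,x2,x3,x4=1101]: 11110000  (ones: 4)
  rows 112-119 [x1,x2,x3,x4=1110]: 01010000  (ones: 2)
  rows 120-127 [x1,x2,x3,x4=1111]: 11110000  (ones: 4)
Satisfying assignments = 4+4+4+4+4+4+4+4+2+4+2+4+2+4+2+4 = 56

56


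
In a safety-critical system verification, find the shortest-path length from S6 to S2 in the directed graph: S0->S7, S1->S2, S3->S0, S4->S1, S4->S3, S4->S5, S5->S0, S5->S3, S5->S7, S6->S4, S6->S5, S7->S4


BFS layer-by-layer from S6:
  dist 0: {S6}
  dist 1: {S4, S5}
  dist 2: {S0, S1, S3, S7}
  dist 3: {S2}
  -> S2 reached at distance 3
Shortest path length = 3

3


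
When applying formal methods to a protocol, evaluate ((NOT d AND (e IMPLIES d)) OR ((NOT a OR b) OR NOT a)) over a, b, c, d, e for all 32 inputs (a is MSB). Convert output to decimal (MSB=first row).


Formula: ((NOT d AND (e IMPLIES d)) OR ((NOT a OR b) OR NOT a)) over a, b, c, d, e (32 rows)
Evaluate each row (bits = a,b,c,d,e, MSB first):
  row 0 [00000]: ((NOT 0 AND (0 IMPLIES 0)) OR ((NOT 0 OR 0) OR NOT 0)) -> 1
  row 1 [00001]: ((NOT 0 AND (1 IMPLIES 0)) OR ((NOT 0 OR 0) OR NOT 0)) -> 1
  row 2 [00010]: ((NOT 1 AND (0 IMPLIES 1)) OR ((NOT 0 OR 0) OR NOT 0)) -> 1
  row 3 [00011]: ((NOT 1 AND (1 IMPLIES 1)) OR ((NOT 0 OR 0) OR NOT 0)) -> 1
  row 4 [00100]: ((NOT 0 AND (0 IMPLIES 0)) OR ((NOT 0 OR 0) OR NOT 0)) -> 1
  row 5 [00101]: ((NOT 0 AND (1 IMPLIES 0)) OR ((NOT 0 OR 0) OR NOT 0)) -> 1
  row 6 [00110]: ((NOT 1 AND (0 IMPLIES 1)) OR ((NOT 0 OR 0) OR NOT 0)) -> 1
  row 7 [00111]: ((NOT 1 AND (1 IMPLIES 1)) OR ((NOT 0 OR 0) OR NOT 0)) -> 1
  row 8 [01000]: ((NOT 0 AND (0 IMPLIES 0)) OR ((NOT 0 OR 1) OR NOT 0)) -> 1
  row 9 [01001]: ((NOT 0 AND (1 IMPLIES 0)) OR ((NOT 0 OR 1) OR NOT 0)) -> 1
  row 10 [01010]: ((NOT 1 AND (0 IMPLIES 1)) OR ((NOT 0 OR 1) OR NOT 0)) -> 1
  row 11 [01011]: ((NOT 1 AND (1 IMPLIES 1)) OR ((NOT 0 OR 1) OR NOT 0)) -> 1
  row 12 [01100]: ((NOT 0 AND (0 IMPLIES 0)) OR ((NOT 0 OR 1) OR NOT 0)) -> 1
  row 13 [01101]: ((NOT 0 AND (1 IMPLIES 0)) OR ((NOT 0 OR 1) OR NOT 0)) -> 1
  row 14 [01110]: ((NOT 1 AND (0 IMPLIES 1)) OR ((NOT 0 OR 1) OR NOT 0)) -> 1
  row 15 [01111]: ((NOT 1 AND (1 IMPLIES 1)) OR ((NOT 0 OR 1) OR NOT 0)) -> 1
  row 16 [10000]: ((NOT 0 AND (0 IMPLIES 0)) OR ((NOT 1 OR 0) OR NOT 1)) -> 1
  row 17 [10001]: ((NOT 0 AND (1 IMPLIES 0)) OR ((NOT 1 OR 0) OR NOT 1)) -> 0
  row 18 [10010]: ((NOT 1 AND (0 IMPLIES 1)) OR ((NOT 1 OR 0) OR NOT 1)) -> 0
  row 19 [10011]: ((NOT 1 AND (1 IMPLIES 1)) OR ((NOT 1 OR 0) OR NOT 1)) -> 0
  row 20 [10100]: ((NOT 0 AND (0 IMPLIES 0)) OR ((NOT 1 OR 0) OR NOT 1)) -> 1
  row 21 [10101]: ((NOT 0 AND (1 IMPLIES 0)) OR ((NOT 1 OR 0) OR NOT 1)) -> 0
  row 22 [10110]: ((NOT 1 AND (0 IMPLIES 1)) OR ((NOT 1 OR 0) OR NOT 1)) -> 0
  row 23 [10111]: ((NOT 1 AND (1 IMPLIES 1)) OR ((NOT 1 OR 0) OR NOT 1)) -> 0
  row 24 [11000]: ((NOT 0 AND (0 IMPLIES 0)) OR ((NOT 1 OR 1) OR NOT 1)) -> 1
  row 25 [11001]: ((NOT 0 AND (1 IMPLIES 0)) OR ((NOT 1 OR 1) OR NOT 1)) -> 1
  row 26 [11010]: ((NOT 1 AND (0 IMPLIES 1)) OR ((NOT 1 OR 1) OR NOT 1)) -> 1
  row 27 [11011]: ((NOT 1 AND (1 IMPLIES 1)) OR ((NOT 1 OR 1) OR NOT 1)) -> 1
  row 28 [11100]: ((NOT 0 AND (0 IMPLIES 0)) OR ((NOT 1 OR 1) OR NOT 1)) -> 1
  row 29 [11101]: ((NOT 0 AND (1 IMPLIES 0)) OR ((NOT 1 OR 1) OR NOT 1)) -> 1
  row 30 [11110]: ((NOT 1 AND (0 IMPLIES 1)) OR ((NOT 1 OR 1) OR NOT 1)) -> 1
  row 31 [11111]: ((NOT 1 AND (1 IMPLIES 1)) OR ((NOT 1 OR 1) OR NOT 1)) -> 1
Full result column, 4 rows per line (a,b,c fixed per line; d,e runs 00..11 left to right):
  rows 0-3 [a,b,c=000]: 1111  = hex F
  rows 4-7 [a,b,c=001]: 1111  = hex F
  rows 8-11 [a,b,c=010]: 1111  = hex F
  rows 12-15 [a,b,c=011]: 1111  = hex F
  rows 16-19 [a,b,c=100]: 1000  = hex 8
  rows 20-23 [a,b,c=101]: 1000  = hex 8
  rows 24-27 [a,b,c=110]: 1111  = hex F
  rows 28-31 [a,b,c=111]: 1111  = hex F
Output column (row 0 .. row 31) = 11111111111111111000100011111111
Output column grouped in 4s = 1111 1111 1111 1111 1000 1000 1111 1111 = 0xFFFF88FF
Convert to decimal digit by digit (value = value*16 + digit):
  F -> 15
  15*16 + 15 (F) = 255
  255*16 + 15 (F) = 4095
  4095*16 + 15 (F) = 65535
  65535*16 + 8 = 1048568
  1048568*16 + 8 = 16777096
  16777096*16 + 15 (F) = 268433551
  268433551*16 + 15 (F) = 4294936831
Decimal = 4294936831

4294936831


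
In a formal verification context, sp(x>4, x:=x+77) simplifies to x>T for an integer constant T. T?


Formula: sp(P, x:=E) = exists old_x. (x = E[old_x/x]) AND P[old_x/x] (old_x is the value of x before the assignment; eliminate old_x by solving x = E[old_x/x] for old_x)
Step 1: Precondition P: x>4, i.e. old_x > 4
Step 2: Assignment gives x = old_x + 77, so old_x = x - 77
Step 3: Substitute into P: x - 77 > 4
Step 4: Simplify: x > 4+77 = 81

81


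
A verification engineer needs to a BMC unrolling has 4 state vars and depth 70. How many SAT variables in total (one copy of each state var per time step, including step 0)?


BMC unrolls to depth k, creating one copy of each state var for steps 0..k.
Step count = 70 + 1 = 71 (steps 0 through 70)
Vars per step = 4
Total = 4 * 71 = 284

284


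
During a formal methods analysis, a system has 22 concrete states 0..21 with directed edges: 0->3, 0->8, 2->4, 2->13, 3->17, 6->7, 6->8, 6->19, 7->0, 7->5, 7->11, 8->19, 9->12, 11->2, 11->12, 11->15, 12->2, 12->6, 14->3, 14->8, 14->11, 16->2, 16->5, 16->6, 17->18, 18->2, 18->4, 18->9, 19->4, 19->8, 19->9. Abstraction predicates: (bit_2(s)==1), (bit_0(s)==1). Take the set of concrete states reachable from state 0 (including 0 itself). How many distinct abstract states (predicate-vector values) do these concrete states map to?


BFS from 0:
Concrete reachable: {0, 2, 3, 4, 5, 6, 7, 8, 9, 11, 12, 13, 15, 17, 18, 19}
Abstract via predicates (bit_2(s)==1), (bit_0(s)==1):
  (0,0) <- {0, 2, 8, 18}
  (0,1) <- {3, 9, 11, 17, 19}
  (1,0) <- {4, 6, 12}
  (1,1) <- {5, 7, 13, 15}
Distinct abstract states = 4

4


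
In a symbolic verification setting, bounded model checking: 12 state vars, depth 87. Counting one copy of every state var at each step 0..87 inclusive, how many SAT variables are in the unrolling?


BMC unrolls to depth k, creating one copy of each state var for steps 0..k.
Step count = 87 + 1 = 88 (steps 0 through 87)
Vars per step = 12
Total = 12 * 88 = 1056

1056


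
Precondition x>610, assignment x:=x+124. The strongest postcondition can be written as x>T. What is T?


Formula: sp(P, x:=E) = exists old_x. (x = E[old_x/x]) AND P[old_x/x] (old_x is the value of x before the assignment; eliminate old_x by solving x = E[old_x/x] for old_x)
Step 1: Precondition P: x>610, i.e. old_x > 610
Step 2: Assignment gives x = old_x + 124, so old_x = x - 124
Step 3: Substitute into P: x - 124 > 610
Step 4: Simplify: x > 610+124 = 734

734


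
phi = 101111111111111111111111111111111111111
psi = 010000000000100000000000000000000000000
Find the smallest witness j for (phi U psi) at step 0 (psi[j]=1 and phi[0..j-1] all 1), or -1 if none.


(phi U psi) at 0: need smallest j with psi[j]=1 and phi[i]=1 for all i in [0,j).
Scan from step 0:
  step 0: phi=1, psi=0 -> continue
  step 1: psi=1 and phi held for [0,1) -> witness found
Witness step = 1

1


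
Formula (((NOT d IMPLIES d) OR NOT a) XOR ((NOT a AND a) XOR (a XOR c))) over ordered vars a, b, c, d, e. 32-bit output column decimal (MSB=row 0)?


Formula: (((NOT d IMPLIES d) OR NOT a) XOR ((NOT a AND a) XOR (a XOR c))) over a, b, c, d, e (32 rows)
Evaluate each row (bits = a,b,c,d,e, MSB first):
  row 0 [00000]: (((NOT 0 IMPLIES 0) OR NOT 0) XOR ((NOT 0 AND 0) XOR (0 XOR 0))) -> 1
  row 1 [00001]: (((NOT 0 IMPLIES 0) OR NOT 0) XOR ((NOT 0 AND 0) XOR (0 XOR 0))) -> 1
  row 2 [00010]: (((NOT 1 IMPLIES 1) OR NOT 0) XOR ((NOT 0 AND 0) XOR (0 XOR 0))) -> 1
  row 3 [00011]: (((NOT 1 IMPLIES 1) OR NOT 0) XOR ((NOT 0 AND 0) XOR (0 XOR 0))) -> 1
  row 4 [00100]: (((NOT 0 IMPLIES 0) OR NOT 0) XOR ((NOT 0 AND 0) XOR (0 XOR 1))) -> 0
  row 5 [00101]: (((NOT 0 IMPLIES 0) OR NOT 0) XOR ((NOT 0 AND 0) XOR (0 XOR 1))) -> 0
  row 6 [00110]: (((NOT 1 IMPLIES 1) OR NOT 0) XOR ((NOT 0 AND 0) XOR (0 XOR 1))) -> 0
  row 7 [00111]: (((NOT 1 IMPLIES 1) OR NOT 0) XOR ((NOT 0 AND 0) XOR (0 XOR 1))) -> 0
  row 8 [01000]: (((NOT 0 IMPLIES 0) OR NOT 0) XOR ((NOT 0 AND 0) XOR (0 XOR 0))) -> 1
  row 9 [01001]: (((NOT 0 IMPLIES 0) OR NOT 0) XOR ((NOT 0 AND 0) XOR (0 XOR 0))) -> 1
  row 10 [01010]: (((NOT 1 IMPLIES 1) OR NOT 0) XOR ((NOT 0 AND 0) XOR (0 XOR 0))) -> 1
  row 11 [01011]: (((NOT 1 IMPLIES 1) OR NOT 0) XOR ((NOT 0 AND 0) XOR (0 XOR 0))) -> 1
  row 12 [01100]: (((NOT 0 IMPLIES 0) OR NOT 0) XOR ((NOT 0 AND 0) XOR (0 XOR 1))) -> 0
  row 13 [01101]: (((NOT 0 IMPLIES 0) OR NOT 0) XOR ((NOT 0 AND 0) XOR (0 XOR 1))) -> 0
  row 14 [01110]: (((NOT 1 IMPLIES 1) OR NOT 0) XOR ((NOT 0 AND 0) XOR (0 XOR 1))) -> 0
  row 15 [01111]: (((NOT 1 IMPLIES 1) OR NOT 0) XOR ((NOT 0 AND 0) XOR (0 XOR 1))) -> 0
  row 16 [10000]: (((NOT 0 IMPLIES 0) OR NOT 1) XOR ((NOT 1 AND 1) XOR (1 XOR 0))) -> 1
  row 17 [10001]: (((NOT 0 IMPLIES 0) OR NOT 1) XOR ((NOT 1 AND 1) XOR (1 XOR 0))) -> 1
  row 18 [10010]: (((NOT 1 IMPLIES 1) OR NOT 1) XOR ((NOT 1 AND 1) XOR (1 XOR 0))) -> 0
  row 19 [10011]: (((NOT 1 IMPLIES 1) OR NOT 1) XOR ((NOT 1 AND 1) XOR (1 XOR 0))) -> 0
  row 20 [10100]: (((NOT 0 IMPLIES 0) OR NOT 1) XOR ((NOT 1 AND 1) XOR (1 XOR 1))) -> 0
  row 21 [10101]: (((NOT 0 IMPLIES 0) OR NOT 1) XOR ((NOT 1 AND 1) XOR (1 XOR 1))) -> 0
  row 22 [10110]: (((NOT 1 IMPLIES 1) OR NOT 1) XOR ((NOT 1 AND 1) XOR (1 XOR 1))) -> 1
  row 23 [10111]: (((NOT 1 IMPLIES 1) OR NOT 1) XOR ((NOT 1 AND 1) XOR (1 XOR 1))) -> 1
  row 24 [11000]: (((NOT 0 IMPLIES 0) OR NOT 1) XOR ((NOT 1 AND 1) XOR (1 XOR 0))) -> 1
  row 25 [11001]: (((NOT 0 IMPLIES 0) OR NOT 1) XOR ((NOT 1 AND 1) XOR (1 XOR 0))) -> 1
  row 26 [11010]: (((NOT 1 IMPLIES 1) OR NOT 1) XOR ((NOT 1 AND 1) XOR (1 XOR 0))) -> 0
  row 27 [11011]: (((NOT 1 IMPLIES 1) OR NOT 1) XOR ((NOT 1 AND 1) XOR (1 XOR 0))) -> 0
  row 28 [11100]: (((NOT 0 IMPLIES 0) OR NOT 1) XOR ((NOT 1 AND 1) XOR (1 XOR 1))) -> 0
  row 29 [11101]: (((NOT 0 IMPLIES 0) OR NOT 1) XOR ((NOT 1 AND 1) XOR (1 XOR 1))) -> 0
  row 30 [11110]: (((NOT 1 IMPLIES 1) OR NOT 1) XOR ((NOT 1 AND 1) XOR (1 XOR 1))) -> 1
  row 31 [11111]: (((NOT 1 IMPLIES 1) OR NOT 1) XOR ((NOT 1 AND 1) XOR (1 XOR 1))) -> 1
Full result column, 4 rows per line (a,b,c fixed per line; d,e runs 00..11 left to right):
  rows 0-3 [a,b,c=000]: 1111  = hex F
  rows 4-7 [a,b,c=001]: 0000  = hex 0
  rows 8-11 [a,b,c=010]: 1111  = hex F
  rows 12-15 [a,b,c=011]: 0000  = hex 0
  rows 16-19 [a,b,c=100]: 1100  = hex C
  rows 20-23 [a,b,c=101]: 0011  = hex 3
  rows 24-27 [a,b,c=110]: 1100  = hex C
  rows 28-31 [a,b,c=111]: 0011  = hex 3
Output column (row 0 .. row 31) = 11110000111100001100001111000011
Output column grouped in 4s = 1111 0000 1111 0000 1100 0011 1100 0011 = 0xF0F0C3C3
Convert to decimal digit by digit (value = value*16 + digit):
  F -> 15
  15*16 + 0 = 240
  240*16 + 15 (F) = 3855
  3855*16 + 0 = 61680
  61680*16 + 12 (C) = 986892
  986892*16 + 3 = 15790275
  15790275*16 + 12 (C) = 252644412
  252644412*16 + 3 = 4042310595
Decimal = 4042310595

4042310595


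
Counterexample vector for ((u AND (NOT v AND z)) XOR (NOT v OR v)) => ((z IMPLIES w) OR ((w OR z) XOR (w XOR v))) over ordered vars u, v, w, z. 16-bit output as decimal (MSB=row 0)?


F1 = ((u AND (NOT v AND z)) XOR (NOT v OR v))
F2 = ((z IMPLIES w) OR ((w OR z) XOR (w XOR v)))
Counterexample to F1=>F2 is where F1=1 and F2=0.
Evaluate each row (bits = u,v,w,z, MSB first):
  row 0 [0000]: F1=1 F2=1 -> F1&~F2 -> 0
  row 1 [0001]: F1=1 F2=1 -> F1&~F2 -> 0
  row 2 [0010]: F1=1 F2=1 -> F1&~F2 -> 0
  row 3 [0011]: F1=1 F2=1 -> F1&~F2 -> 0
  row 4 [0100]: F1=1 F2=1 -> F1&~F2 -> 0
  row 5 [0101]: F1=1 F2=0 -> F1&~F2 -> 1
  row 6 [0110]: F1=1 F2=1 -> F1&~F2 -> 0
  row 7 [0111]: F1=1 F2=1 -> F1&~F2 -> 0
  row 8 [1000]: F1=1 F2=1 -> F1&~F2 -> 0
  row 9 [1001]: F1=0 F2=1 -> F1&~F2 -> 0
  row 10 [1010]: F1=1 F2=1 -> F1&~F2 -> 0
  row 11 [1011]: F1=0 F2=1 -> F1&~F2 -> 0
  row 12 [1100]: F1=1 F2=1 -> F1&~F2 -> 0
  row 13 [1101]: F1=1 F2=0 -> F1&~F2 -> 1
  row 14 [1110]: F1=1 F2=1 -> F1&~F2 -> 0
  row 15 [1111]: F1=1 F2=1 -> F1&~F2 -> 0
Full result column, 4 rows per line (u,v fixed per line; w,z runs 00..11 left to right):
  rows 0-3 [u,v=00]: 0000  = hex 0
  rows 4-7 [u,v=01]: 0100  = hex 4
  rows 8-11 [u,v=10]: 0000  = hex 0
  rows 12-15 [u,v=11]: 0100  = hex 4
Counterexample vector (row 0 .. row 15) = 0000010000000100
Output column grouped in 4s = 0000 0100 0000 0100 = 0x0404
Convert to decimal digit by digit (value = value*16 + digit):
  0 -> 0
  0*16 + 4 = 4
  4*16 + 0 = 64
  64*16 + 4 = 1028
Decimal = 1028

1028


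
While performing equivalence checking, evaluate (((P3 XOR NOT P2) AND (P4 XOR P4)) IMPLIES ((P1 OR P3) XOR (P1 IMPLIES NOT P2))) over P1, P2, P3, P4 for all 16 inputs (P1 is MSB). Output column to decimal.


Formula: (((P3 XOR NOT P2) AND (P4 XOR P4)) IMPLIES ((P1 OR P3) XOR (P1 IMPLIES NOT P2))) over P1, P2, P3, P4 (16 rows)
Evaluate each row (bits = P1,P2,P3,P4, MSB first):
  row 0 [0000]: (((0 XOR NOT 0) AND (0 XOR 0)) IMPLIES ((0 OR 0) XOR (0 IMPLIES NOT 0))) -> 1
  row 1 [0001]: (((0 XOR NOT 0) AND (1 XOR 1)) IMPLIES ((0 OR 0) XOR (0 IMPLIES NOT 0))) -> 1
  row 2 [0010]: (((1 XOR NOT 0) AND (0 XOR 0)) IMPLIES ((0 OR 1) XOR (0 IMPLIES NOT 0))) -> 1
  row 3 [0011]: (((1 XOR NOT 0) AND (1 XOR 1)) IMPLIES ((0 OR 1) XOR (0 IMPLIES NOT 0))) -> 1
  row 4 [0100]: (((0 XOR NOT 1) AND (0 XOR 0)) IMPLIES ((0 OR 0) XOR (0 IMPLIES NOT 1))) -> 1
  row 5 [0101]: (((0 XOR NOT 1) AND (1 XOR 1)) IMPLIES ((0 OR 0) XOR (0 IMPLIES NOT 1))) -> 1
  row 6 [0110]: (((1 XOR NOT 1) AND (0 XOR 0)) IMPLIES ((0 OR 1) XOR (0 IMPLIES NOT 1))) -> 1
  row 7 [0111]: (((1 XOR NOT 1) AND (1 XOR 1)) IMPLIES ((0 OR 1) XOR (0 IMPLIES NOT 1))) -> 1
  row 8 [1000]: (((0 XOR NOT 0) AND (0 XOR 0)) IMPLIES ((1 OR 0) XOR (1 IMPLIES NOT 0))) -> 1
  row 9 [1001]: (((0 XOR NOT 0) AND (1 XOR 1)) IMPLIES ((1 OR 0) XOR (1 IMPLIES NOT 0))) -> 1
  row 10 [1010]: (((1 XOR NOT 0) AND (0 XOR 0)) IMPLIES ((1 OR 1) XOR (1 IMPLIES NOT 0))) -> 1
  row 11 [1011]: (((1 XOR NOT 0) AND (1 XOR 1)) IMPLIES ((1 OR 1) XOR (1 IMPLIES NOT 0))) -> 1
  row 12 [1100]: (((0 XOR NOT 1) AND (0 XOR 0)) IMPLIES ((1 OR 0) XOR (1 IMPLIES NOT 1))) -> 1
  row 13 [1101]: (((0 XOR NOT 1) AND (1 XOR 1)) IMPLIES ((1 OR 0) XOR (1 IMPLIES NOT 1))) -> 1
  row 14 [1110]: (((1 XOR NOT 1) AND (0 XOR 0)) IMPLIES ((1 OR 1) XOR (1 IMPLIES NOT 1))) -> 1
  row 15 [1111]: (((1 XOR NOT 1) AND (1 XOR 1)) IMPLIES ((1 OR 1) XOR (1 IMPLIES NOT 1))) -> 1
Full result column, 4 rows per line (P1,P2 fixed per line; P3,P4 runs 00..11 left to right):
  rows 0-3 [P1,P2=00]: 1111  = hex F
  rows 4-7 [P1,P2=01]: 1111  = hex F
  rows 8-11 [P1,P2=10]: 1111  = hex F
  rows 12-15 [P1,P2=11]: 1111  = hex F
Output column (row 0 .. row 15) = 1111111111111111
Output column grouped in 4s = 1111 1111 1111 1111 = 0xFFFF
Convert to decimal digit by digit (value = value*16 + digit):
  F -> 15
  15*16 + 15 (F) = 255
  255*16 + 15 (F) = 4095
  4095*16 + 15 (F) = 65535
Decimal = 65535

65535


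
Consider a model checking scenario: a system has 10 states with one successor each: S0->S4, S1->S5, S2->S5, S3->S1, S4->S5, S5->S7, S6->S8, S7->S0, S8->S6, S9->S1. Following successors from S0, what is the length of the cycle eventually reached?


Trace from S0 until a state repeats:
  S0 -> S4 -> S5 -> S7 -> S0
S0 first seen at step 0, revisited at step 4.
Cycle length = 4 - 0 = 4

4


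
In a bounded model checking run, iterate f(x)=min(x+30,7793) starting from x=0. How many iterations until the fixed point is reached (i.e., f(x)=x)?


Step 1: x=0, cap=7793, increment=30
Step 2: x grows by 30 each step until capped at 7793; fixed point is x=7793
Step 3: iterations = ceil(7793/30) = 260

260


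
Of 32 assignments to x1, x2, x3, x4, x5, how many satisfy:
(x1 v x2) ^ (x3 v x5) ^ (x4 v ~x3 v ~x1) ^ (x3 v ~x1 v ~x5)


CNF with 4 clauses over 5 vars (32 assignments).
An assignment satisfies CNF iff every clause has >=1 true literal.
Check each row (bits = x1,x2,x3,x4,x5; clause T/F shown):
  row 0 [00000]: clauses=FFTT -> 0
  row 1 [00001]: clauses=FTTT -> 0
  row 2 [00010]: clauses=FFTT -> 0
  row 3 [00011]: clauses=FTTT -> 0
  row 4 [00100]: clauses=FTTT -> 0
  row 5 [00101]: clauses=FTTT -> 0
  row 6 [00110]: clauses=FTTT -> 0
  row 7 [00111]: clauses=FTTT -> 0
  row 8 [01000]: clauses=TFTT -> 0
  row 9 [01001]: clauses=TTTT -> 1
  row 10 [01010]: clauses=TFTT -> 0
  row 11 [01011]: clauses=TTTT -> 1
  row 12 [01100]: clauses=TTTT -> 1
  row 13 [01101]: clauses=TTTT -> 1
  row 14 [01110]: clauses=TTTT -> 1
  row 15 [01111]: clauses=TTTT -> 1
  row 16 [10000]: clauses=TFTT -> 0
  row 17 [10001]: clauses=TTTF -> 0
  row 18 [10010]: clauses=TFTT -> 0
  row 19 [10011]: clauses=TTTF -> 0
  row 20 [10100]: clauses=TTFT -> 0
  row 21 [10101]: clauses=TTFT -> 0
  row 22 [10110]: clauses=TTTT -> 1
  row 23 [10111]: clauses=TTTT -> 1
  row 24 [11000]: clauses=TFTT -> 0
  row 25 [11001]: clauses=TTTF -> 0
  row 26 [11010]: clauses=TFTT -> 0
  row 27 [11011]: clauses=TTTF -> 0
  row 28 [11100]: clauses=TTFT -> 0
  row 29 [11101]: clauses=TTFT -> 0
  row 30 [11110]: clauses=TTTT -> 1
  row 31 [11111]: clauses=TTTT -> 1
Full result column, 8 rows per line (x1,x2 fixed per line; x3,x4,x5 runs 000..111 left to right):
  rows 0-7 [x1,x2=00]: 00000000  (ones: 0)
  rows 8-15 [x1,x2=01]: 01011111  (ones: 6)
  rows 16-23 [x1,x2=10]: 00000011  (ones: 2)
  rows 24-31 [x1,x2=11]: 00000011  (ones: 2)
Satisfying assignments = 0+6+2+2 = 10

10


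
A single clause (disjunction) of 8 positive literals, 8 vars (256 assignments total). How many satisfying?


Step 1: Total=2^8=256
Step 2: Unsat when all 8 false: 2^0=1
Step 3: Sat=256-1=255

255


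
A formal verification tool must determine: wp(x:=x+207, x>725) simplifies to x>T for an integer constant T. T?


Formula: wp(x:=E, P) = P[E/x] (substitute E for x in postcondition)
Step 1: Postcondition: x>725
Step 2: Substitute x+207 for x: x+207>725
Step 3: Solve for x: x > 725-207 = 518

518


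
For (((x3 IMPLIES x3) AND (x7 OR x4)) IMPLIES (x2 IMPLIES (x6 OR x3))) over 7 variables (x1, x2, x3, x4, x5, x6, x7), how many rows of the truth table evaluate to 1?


Formula: (((x3 IMPLIES x3) AND (x7 OR x4)) IMPLIES (x2 IMPLIES (x6 OR x3))) over 7 vars (128 rows)
Evaluate each row (x1, x2, x3, x4, x5, x6, x7 as bits, MSB first):
  row 0 [0000000]: (((0 IMPLIES 0) AND (0 OR 0)) IMPLIES (0 IMPLIES (0 OR 0))) -> 1
  row 1 [0000001]: (((0 IMPLIES 0) AND (1 OR 0)) IMPLIES (0 IMPLIES (0 OR 0))) -> 1
  row 2 [0000010]: (((0 IMPLIES 0) AND (0 OR 0)) IMPLIES (0 IMPLIES (1 OR 0))) -> 1
  row 3 [0000011]: (((0 IMPLIES 0) AND (1 OR 0)) IMPLIES (0 IMPLIES (1 OR 0))) -> 1
  row 4 [0000100]: (((0 IMPLIES 0) AND (0 OR 0)) IMPLIES (0 IMPLIES (0 OR 0))) -> 1
  (every remaining row is evaluated the same way; all 128 results are listed next)
Full result column, 8 rows per line (x1,x2,x3,x4 fixed per line; x5,x6,x7 runs 000..111 left to right):
  rows 0-7 [x1,x2,x3,x4=0000]: 11111111  (ones: 8)
  rows 8-15 [x1,x2,x3,x4=0001]: 11111111  (ones: 8)
  rows 16-23 [x1,x2,x3,x4=0010]: 11111111  (ones: 8)
  rows 24-31 [x1,x2,x3,x4=0011]: 11111111  (ones: 8)
  rows 32-39 [x1,x2,x3,x4=0100]: 10111011  (ones: 6)
  rows 40-47 [x1,x2,x3,x4=0101]: 00110011  (ones: 4)
  rows 48-55 [x1,x2,x3,x4=0110]: 11111111  (ones: 8)
  rows 56-63 [x1,x2,x3,x4=0111]: 11111111  (ones: 8)
  rows 64-71 [x1,x2,x3,x4=1000]: 11111111  (ones: 8)
  rows 72-79 [x1,x2,x3,x4=1001]: 11111111  (ones: 8)
  rows 80-87 [x1,x2,x3,x4=1010]: 11111111  (ones: 8)
  rows 88-95 [x1,x2,x3,x4=1011]: 11111111  (ones: 8)
  rows 96-103 [x1,x2,x3,x4=1100]: 10111011  (ones: 6)
  rows 104-111 [x1,x2,x3,x4=1101]: 00110011  (ones: 4)
  rows 112-119 [x1,x2,x3,x4=1110]: 11111111  (ones: 8)
  rows 120-127 [x1,x2,x3,x4=1111]: 11111111  (ones: 8)
Count of 1-rows = 8+8+8+8+6+4+8+8+8+8+8+8+6+4+8+8 = 116

116


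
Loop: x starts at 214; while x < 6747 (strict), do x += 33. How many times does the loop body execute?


Step 1: x goes from 214 toward 6747 by 33; the body runs while x<6747, so iterations = ceil((bound-start)/step)
Step 2: Distance=6533
Step 3: ceil(6533/33)=198

198


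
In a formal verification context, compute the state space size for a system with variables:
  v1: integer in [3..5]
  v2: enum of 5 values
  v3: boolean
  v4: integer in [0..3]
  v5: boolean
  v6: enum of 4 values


State space = product of domain sizes of all variables.
Domain sizes:
  v1 (integer in [3..5]): 3
  v2 (enum of 5 values): 5
  v3 (boolean): 2
  v4 (integer in [0..3]): 4
  v5 (boolean): 2
  v6 (enum of 4 values): 4
Product = 3 * 5 * 2 * 4 * 2 * 4 = 960

960


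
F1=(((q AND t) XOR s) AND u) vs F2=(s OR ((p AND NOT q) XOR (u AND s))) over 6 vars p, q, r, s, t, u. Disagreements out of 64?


F1 = (((q AND t) XOR s) AND u)
F2 = (s OR ((p AND NOT q) XOR (u AND s)))
Evaluate both on each of 64 rows (bits = p,q,r,s,t,u):
  row 0 [000000]: F1=0 F2=0 -> 0
  row 1 [000001]: F1=0 F2=0 -> 0
  row 2 [000010]: F1=0 F2=0 -> 0
  row 3 [000011]: F1=0 F2=0 -> 0
  row 4 [000100]: F1=0 F2=1 (differ) -> 1
  (every remaining row is evaluated the same way; all 64 results are listed next)
Full result column, 8 rows per line (p,q,r fixed per line; s,t,u runs 000..111 left to right):
  rows 0-7 [p,q,r=000]: 00001010  (ones: 2)
  rows 8-15 [p,q,r=001]: 00001010  (ones: 2)
  rows 16-23 [p,q,r=010]: 00011011  (ones: 4)
  rows 24-31 [p,q,r=011]: 00011011  (ones: 4)
  rows 32-39 [p,q,r=100]: 11111010  (ones: 6)
  rows 40-47 [p,q,r=101]: 11111010  (ones: 6)
  rows 48-55 [p,q,r=110]: 00011011  (ones: 4)
  rows 56-63 [p,q,r=111]: 00011011  (ones: 4)
Disagreements = 2+2+4+4+6+6+4+4 = 32

32


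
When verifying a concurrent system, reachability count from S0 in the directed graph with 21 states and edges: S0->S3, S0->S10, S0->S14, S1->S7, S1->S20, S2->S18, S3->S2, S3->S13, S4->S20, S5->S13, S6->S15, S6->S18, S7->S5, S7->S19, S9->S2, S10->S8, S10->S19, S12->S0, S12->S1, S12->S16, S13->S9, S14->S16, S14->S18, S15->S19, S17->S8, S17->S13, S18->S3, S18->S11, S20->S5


BFS from S0:
  layer 0: {S0}
  layer 1: {S3, S10, S14}
  layer 2: {S2, S8, S13, S16, S18, S19}
  layer 3: {S9, S11}
Reachable set: {S0, S2, S3, S8, S9, S10, S11, S13, S14, S16, S18, S19}
Count = 12

12


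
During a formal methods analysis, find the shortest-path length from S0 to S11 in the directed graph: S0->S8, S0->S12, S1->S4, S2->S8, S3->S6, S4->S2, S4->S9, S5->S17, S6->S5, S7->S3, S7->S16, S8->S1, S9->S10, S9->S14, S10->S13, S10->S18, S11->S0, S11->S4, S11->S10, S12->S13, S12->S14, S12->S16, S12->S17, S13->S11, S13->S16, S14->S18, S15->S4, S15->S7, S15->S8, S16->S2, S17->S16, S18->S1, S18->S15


BFS layer-by-layer from S0:
  dist 0: {S0}
  dist 1: {S8, S12}
  dist 2: {S1, S13, S14, S16, S17}
  dist 3: {S2, S4, S11, S18}
  -> S11 reached at distance 3
Shortest path length = 3

3


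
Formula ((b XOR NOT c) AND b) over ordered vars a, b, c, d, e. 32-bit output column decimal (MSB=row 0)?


Formula: ((b XOR NOT c) AND b) over a, b, c, d, e (32 rows)
Evaluate each row (bits = a,b,c,d,e, MSB first):
  row 0 [00000]: ((0 XOR NOT 0) AND 0) -> 0
  row 1 [00001]: ((0 XOR NOT 0) AND 0) -> 0
  row 2 [00010]: ((0 XOR NOT 0) AND 0) -> 0
  row 3 [00011]: ((0 XOR NOT 0) AND 0) -> 0
  row 4 [00100]: ((0 XOR NOT 1) AND 0) -> 0
  row 5 [00101]: ((0 XOR NOT 1) AND 0) -> 0
  row 6 [00110]: ((0 XOR NOT 1) AND 0) -> 0
  row 7 [00111]: ((0 XOR NOT 1) AND 0) -> 0
  row 8 [01000]: ((1 XOR NOT 0) AND 1) -> 0
  row 9 [01001]: ((1 XOR NOT 0) AND 1) -> 0
  row 10 [01010]: ((1 XOR NOT 0) AND 1) -> 0
  row 11 [01011]: ((1 XOR NOT 0) AND 1) -> 0
  row 12 [01100]: ((1 XOR NOT 1) AND 1) -> 1
  row 13 [01101]: ((1 XOR NOT 1) AND 1) -> 1
  row 14 [01110]: ((1 XOR NOT 1) AND 1) -> 1
  row 15 [01111]: ((1 XOR NOT 1) AND 1) -> 1
  row 16 [10000]: ((0 XOR NOT 0) AND 0) -> 0
  row 17 [10001]: ((0 XOR NOT 0) AND 0) -> 0
  row 18 [10010]: ((0 XOR NOT 0) AND 0) -> 0
  row 19 [10011]: ((0 XOR NOT 0) AND 0) -> 0
  row 20 [10100]: ((0 XOR NOT 1) AND 0) -> 0
  row 21 [10101]: ((0 XOR NOT 1) AND 0) -> 0
  row 22 [10110]: ((0 XOR NOT 1) AND 0) -> 0
  row 23 [10111]: ((0 XOR NOT 1) AND 0) -> 0
  row 24 [11000]: ((1 XOR NOT 0) AND 1) -> 0
  row 25 [11001]: ((1 XOR NOT 0) AND 1) -> 0
  row 26 [11010]: ((1 XOR NOT 0) AND 1) -> 0
  row 27 [11011]: ((1 XOR NOT 0) AND 1) -> 0
  row 28 [11100]: ((1 XOR NOT 1) AND 1) -> 1
  row 29 [11101]: ((1 XOR NOT 1) AND 1) -> 1
  row 30 [11110]: ((1 XOR NOT 1) AND 1) -> 1
  row 31 [11111]: ((1 XOR NOT 1) AND 1) -> 1
Full result column, 4 rows per line (a,b,c fixed per line; d,e runs 00..11 left to right):
  rows 0-3 [a,b,c=000]: 0000  = hex 0
  rows 4-7 [a,b,c=001]: 0000  = hex 0
  rows 8-11 [a,b,c=010]: 0000  = hex 0
  rows 12-15 [a,b,c=011]: 1111  = hex F
  rows 16-19 [a,b,c=100]: 0000  = hex 0
  rows 20-23 [a,b,c=101]: 0000  = hex 0
  rows 24-27 [a,b,c=110]: 0000  = hex 0
  rows 28-31 [a,b,c=111]: 1111  = hex F
Output column (row 0 .. row 31) = 00000000000011110000000000001111
Output column grouped in 4s = 0000 0000 0000 1111 0000 0000 0000 1111 = 0x000F000F
Convert to decimal digit by digit (value = value*16 + digit):
  0 -> 0
  0*16 + 0 = 0
  0*16 + 0 = 0
  0*16 + 15 (F) = 15
  15*16 + 0 = 240
  240*16 + 0 = 3840
  3840*16 + 0 = 61440
  61440*16 + 15 (F) = 983055
Decimal = 983055

983055


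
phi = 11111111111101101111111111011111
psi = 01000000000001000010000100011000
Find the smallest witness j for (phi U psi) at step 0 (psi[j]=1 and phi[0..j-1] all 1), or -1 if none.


(phi U psi) at 0: need smallest j with psi[j]=1 and phi[i]=1 for all i in [0,j).
Scan from step 0:
  step 0: phi=1, psi=0 -> continue
  step 1: psi=1 and phi held for [0,1) -> witness found
Witness step = 1

1


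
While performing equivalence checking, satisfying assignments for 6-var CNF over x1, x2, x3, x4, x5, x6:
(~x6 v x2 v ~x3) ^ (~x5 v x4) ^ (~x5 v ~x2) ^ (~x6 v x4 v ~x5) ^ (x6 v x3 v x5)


CNF with 5 clauses over 6 vars (64 assignments).
An assignment satisfies CNF iff every clause has >=1 true literal.
Check each row (bits = x1,x2,x3,x4,x5,x6; clause T/F shown):
  row 0 [000000]: clauses=TTTTF -> 0
  row 1 [000001]: clauses=TTTTT -> 1
  row 2 [000010]: clauses=TFTTT -> 0
  row 3 [000011]: clauses=TFTFT -> 0
  row 4 [000100]: clauses=TTTTF -> 0
  (every remaining row is evaluated the same way; all 64 results are listed next)
Full result column, 8 rows per line (x1,x2,x3 fixed per line; x4,x5,x6 runs 000..111 left to right):
  rows 0-7 [x1,x2,x3=000]: 01000111  (ones: 4)
  rows 8-15 [x1,x2,x3=001]: 10001010  (ones: 3)
  rows 16-23 [x1,x2,x3=010]: 01000100  (ones: 2)
  rows 24-31 [x1,x2,x3=011]: 11001100  (ones: 4)
  rows 32-39 [x1,x2,x3=100]: 01000111  (ones: 4)
  rows 40-47 [x1,x2,x3=101]: 10001010  (ones: 3)
  rows 48-55 [x1,x2,x3=110]: 01000100  (ones: 2)
  rows 56-63 [x1,x2,x3=111]: 11001100  (ones: 4)
Satisfying assignments = 4+3+2+4+4+3+2+4 = 26

26


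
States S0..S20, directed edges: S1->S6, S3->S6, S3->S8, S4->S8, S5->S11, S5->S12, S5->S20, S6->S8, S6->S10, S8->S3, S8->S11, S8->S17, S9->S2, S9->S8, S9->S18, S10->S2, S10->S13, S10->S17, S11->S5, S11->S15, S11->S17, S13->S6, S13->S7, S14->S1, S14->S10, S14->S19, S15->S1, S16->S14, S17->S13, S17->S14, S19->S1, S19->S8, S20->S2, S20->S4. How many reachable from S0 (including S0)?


BFS from S0:
  layer 0: {S0}
Reachable set: {S0}
Count = 1

1


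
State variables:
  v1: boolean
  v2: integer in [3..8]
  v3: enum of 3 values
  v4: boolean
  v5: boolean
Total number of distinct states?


State space = product of domain sizes of all variables.
Domain sizes:
  v1 (boolean): 2
  v2 (integer in [3..8]): 6
  v3 (enum of 3 values): 3
  v4 (boolean): 2
  v5 (boolean): 2
Product = 2 * 6 * 3 * 2 * 2 = 144

144


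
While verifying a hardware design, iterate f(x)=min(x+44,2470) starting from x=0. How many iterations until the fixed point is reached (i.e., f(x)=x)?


Step 1: x=0, cap=2470, increment=44
Step 2: x grows by 44 each step until capped at 2470; fixed point is x=2470
Step 3: iterations = ceil(2470/44) = 57

57


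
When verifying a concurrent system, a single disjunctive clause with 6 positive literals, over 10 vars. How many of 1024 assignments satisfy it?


Step 1: Total=2^10=1024
Step 2: Unsat when all 6 false: 2^4=16
Step 3: Sat=1024-16=1008

1008


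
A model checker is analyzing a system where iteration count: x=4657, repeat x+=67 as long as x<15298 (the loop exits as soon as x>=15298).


Step 1: x goes from 4657 toward 15298 by 67; the body runs while x<15298, so iterations = ceil((bound-start)/step)
Step 2: Distance=10641
Step 3: ceil(10641/67)=159

159


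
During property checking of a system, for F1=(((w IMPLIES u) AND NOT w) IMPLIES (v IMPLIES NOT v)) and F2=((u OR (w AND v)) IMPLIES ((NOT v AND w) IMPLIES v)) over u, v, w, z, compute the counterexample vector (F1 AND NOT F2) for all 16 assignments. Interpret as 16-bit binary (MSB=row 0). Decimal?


F1 = (((w IMPLIES u) AND NOT w) IMPLIES (v IMPLIES NOT v))
F2 = ((u OR (w AND v)) IMPLIES ((NOT v AND w) IMPLIES v))
Counterexample to F1=>F2 is where F1=1 and F2=0.
Evaluate each row (bits = u,v,w,z, MSB first):
  row 0 [0000]: F1=1 F2=1 -> F1&~F2 -> 0
  row 1 [0001]: F1=1 F2=1 -> F1&~F2 -> 0
  row 2 [0010]: F1=1 F2=1 -> F1&~F2 -> 0
  row 3 [0011]: F1=1 F2=1 -> F1&~F2 -> 0
  row 4 [0100]: F1=0 F2=1 -> F1&~F2 -> 0
  row 5 [0101]: F1=0 F2=1 -> F1&~F2 -> 0
  row 6 [0110]: F1=1 F2=1 -> F1&~F2 -> 0
  row 7 [0111]: F1=1 F2=1 -> F1&~F2 -> 0
  row 8 [1000]: F1=1 F2=1 -> F1&~F2 -> 0
  row 9 [1001]: F1=1 F2=1 -> F1&~F2 -> 0
  row 10 [1010]: F1=1 F2=0 -> F1&~F2 -> 1
  row 11 [1011]: F1=1 F2=0 -> F1&~F2 -> 1
  row 12 [1100]: F1=0 F2=1 -> F1&~F2 -> 0
  row 13 [1101]: F1=0 F2=1 -> F1&~F2 -> 0
  row 14 [1110]: F1=1 F2=1 -> F1&~F2 -> 0
  row 15 [1111]: F1=1 F2=1 -> F1&~F2 -> 0
Full result column, 4 rows per line (u,v fixed per line; w,z runs 00..11 left to right):
  rows 0-3 [u,v=00]: 0000  = hex 0
  rows 4-7 [u,v=01]: 0000  = hex 0
  rows 8-11 [u,v=10]: 0011  = hex 3
  rows 12-15 [u,v=11]: 0000  = hex 0
Counterexample vector (row 0 .. row 15) = 0000000000110000
Output column grouped in 4s = 0000 0000 0011 0000 = 0x0030
Convert to decimal digit by digit (value = value*16 + digit):
  0 -> 0
  0*16 + 0 = 0
  0*16 + 3 = 3
  3*16 + 0 = 48
Decimal = 48

48


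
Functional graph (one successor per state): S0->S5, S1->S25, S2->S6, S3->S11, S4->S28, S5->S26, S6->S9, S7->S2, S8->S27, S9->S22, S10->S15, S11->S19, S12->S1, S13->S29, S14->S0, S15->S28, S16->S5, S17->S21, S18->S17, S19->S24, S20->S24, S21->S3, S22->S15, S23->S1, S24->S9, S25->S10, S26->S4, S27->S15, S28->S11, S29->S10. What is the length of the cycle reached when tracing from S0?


Trace from S0 until a state repeats:
  S0 -> S5 -> S26 -> S4 -> S28 -> S11 -> S19 -> S24 -> S9 -> S22 -> S15 -> S28
S28 first seen at step 4, revisited at step 11.
Cycle length = 11 - 4 = 7

7
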